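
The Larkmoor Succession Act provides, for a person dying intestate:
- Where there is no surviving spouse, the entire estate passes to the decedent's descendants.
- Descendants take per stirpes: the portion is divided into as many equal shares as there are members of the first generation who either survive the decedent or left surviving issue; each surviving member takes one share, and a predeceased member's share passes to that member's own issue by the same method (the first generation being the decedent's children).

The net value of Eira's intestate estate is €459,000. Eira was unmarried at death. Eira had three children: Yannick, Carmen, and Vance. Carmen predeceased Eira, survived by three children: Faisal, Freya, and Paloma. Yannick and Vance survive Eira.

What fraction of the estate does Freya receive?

The entire €459,000 passes to the descendants.
That amount (€459,000) is divided into 3 shares of €153,000: Yannick and Vance each take €153,000; Carmen's €153,000 share passes to Carmen's issue.
Carmen's share (€153,000) is divided into 3 shares of €51,000: Faisal, Freya, and Paloma each take €51,000.

Freya receives 1/9 of the estate.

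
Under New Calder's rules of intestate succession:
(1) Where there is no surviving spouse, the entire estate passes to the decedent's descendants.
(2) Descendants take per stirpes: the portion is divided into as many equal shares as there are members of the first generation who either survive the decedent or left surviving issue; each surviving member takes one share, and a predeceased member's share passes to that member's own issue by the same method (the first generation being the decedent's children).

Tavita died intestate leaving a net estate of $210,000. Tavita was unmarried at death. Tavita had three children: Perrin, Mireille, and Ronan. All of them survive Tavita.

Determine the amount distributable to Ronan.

The entire $210,000 passes to the descendants.
That amount ($210,000) is divided into 3 shares of $70,000: Perrin, Mireille, and Ronan each take $70,000.

Ronan receives $70,000.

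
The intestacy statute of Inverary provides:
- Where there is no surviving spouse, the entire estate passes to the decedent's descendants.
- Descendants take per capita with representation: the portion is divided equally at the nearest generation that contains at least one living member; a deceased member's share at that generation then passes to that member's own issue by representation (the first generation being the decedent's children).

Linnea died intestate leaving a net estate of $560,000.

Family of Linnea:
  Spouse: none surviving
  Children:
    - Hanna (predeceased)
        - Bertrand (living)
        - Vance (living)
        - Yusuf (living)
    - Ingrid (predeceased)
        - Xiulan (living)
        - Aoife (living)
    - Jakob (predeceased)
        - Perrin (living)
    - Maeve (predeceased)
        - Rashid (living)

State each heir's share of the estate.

The entire $560,000 passes to the descendants.
No child survives, so the initial division is made at the grandchildren's generation.
That amount ($560,000) is divided into 7 shares of $80,000: Bertrand, Vance, Yusuf, Xiulan, Aoife, Perrin, and Rashid each take $80,000.

Bertrand: $80,000; Vance: $80,000; Yusuf: $80,000; Xiulan: $80,000; Aoife: $80,000; Perrin: $80,000; Rashid: $80,000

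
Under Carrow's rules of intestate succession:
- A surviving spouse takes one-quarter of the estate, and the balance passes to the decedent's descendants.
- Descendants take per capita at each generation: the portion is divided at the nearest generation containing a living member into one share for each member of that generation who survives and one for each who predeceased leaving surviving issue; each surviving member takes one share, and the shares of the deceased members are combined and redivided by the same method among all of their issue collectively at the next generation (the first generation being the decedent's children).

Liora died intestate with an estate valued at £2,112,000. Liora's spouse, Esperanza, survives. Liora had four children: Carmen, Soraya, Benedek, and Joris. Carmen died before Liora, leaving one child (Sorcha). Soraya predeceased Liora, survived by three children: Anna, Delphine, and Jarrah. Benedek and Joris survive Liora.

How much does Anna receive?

Esperanza takes one-quarter of £2,112,000 = £528,000. The remaining £1,584,000 passes to the descendants.
The descendants' portion (£1,584,000) is divided at the children's generation into 4 shares of £396,000. Benedek and Joris each take £396,000. The 2 shares of the deceased (Carmen and Soraya) are combined into a pool of £792,000.
That pool (£792,000) is divided at the grandchildren's generation equally among Sorcha, Anna, Delphine, and Jarrah: £198,000 each.

Anna receives £198,000.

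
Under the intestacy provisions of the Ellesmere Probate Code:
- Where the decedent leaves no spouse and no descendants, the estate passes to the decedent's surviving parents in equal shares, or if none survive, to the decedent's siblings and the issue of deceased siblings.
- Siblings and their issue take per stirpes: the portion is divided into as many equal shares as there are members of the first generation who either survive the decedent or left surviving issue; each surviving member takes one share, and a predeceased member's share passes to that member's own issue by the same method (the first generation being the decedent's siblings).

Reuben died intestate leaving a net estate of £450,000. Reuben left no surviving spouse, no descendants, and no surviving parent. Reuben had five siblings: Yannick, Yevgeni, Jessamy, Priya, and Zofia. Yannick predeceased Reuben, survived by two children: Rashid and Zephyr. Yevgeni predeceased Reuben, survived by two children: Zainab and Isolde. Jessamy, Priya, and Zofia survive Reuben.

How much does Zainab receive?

Zainab receives £45,000.

The entire £450,000 passes to the siblings and their issue.
That amount (£450,000) is divided into 5 shares of £90,000: Jessamy, Priya, and Zofia each take £90,000; Yannick's £90,000 share passes to Yannick's issue; Yevgeni's £90,000 share passes to Yevgeni's issue.
Yannick's share (£90,000) is divided into 2 shares of £45,000: Rashid and Zephyr each take £45,000.
Yevgeni's share (£90,000) is divided into 2 shares of £45,000: Zainab and Isolde each take £45,000.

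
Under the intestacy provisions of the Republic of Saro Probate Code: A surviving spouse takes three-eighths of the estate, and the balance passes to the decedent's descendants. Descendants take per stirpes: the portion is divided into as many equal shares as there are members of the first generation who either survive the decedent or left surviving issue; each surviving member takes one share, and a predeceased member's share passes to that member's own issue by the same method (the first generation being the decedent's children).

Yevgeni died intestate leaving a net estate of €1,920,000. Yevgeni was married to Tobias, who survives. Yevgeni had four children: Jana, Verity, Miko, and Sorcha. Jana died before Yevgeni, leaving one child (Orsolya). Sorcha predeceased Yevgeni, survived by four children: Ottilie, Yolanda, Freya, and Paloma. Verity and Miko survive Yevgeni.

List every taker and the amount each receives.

Tobias: €720,000; Orsolya: €300,000; Verity: €300,000; Miko: €300,000; Ottilie: €75,000; Yolanda: €75,000; Freya: €75,000; Paloma: €75,000

Tobias takes three-eighths of €1,920,000 = €720,000. The remaining €1,200,000 passes to the descendants.
The descendants' portion (€1,200,000) is divided into 4 shares of €300,000: Verity and Miko each take €300,000; Jana's €300,000 share passes to Jana's issue; Sorcha's €300,000 share passes to Sorcha's issue.
Jana's share (€300,000) passes entirely to Orsolya.
Sorcha's share (€300,000) is divided into 4 shares of €75,000: Ottilie, Yolanda, Freya, and Paloma each take €75,000.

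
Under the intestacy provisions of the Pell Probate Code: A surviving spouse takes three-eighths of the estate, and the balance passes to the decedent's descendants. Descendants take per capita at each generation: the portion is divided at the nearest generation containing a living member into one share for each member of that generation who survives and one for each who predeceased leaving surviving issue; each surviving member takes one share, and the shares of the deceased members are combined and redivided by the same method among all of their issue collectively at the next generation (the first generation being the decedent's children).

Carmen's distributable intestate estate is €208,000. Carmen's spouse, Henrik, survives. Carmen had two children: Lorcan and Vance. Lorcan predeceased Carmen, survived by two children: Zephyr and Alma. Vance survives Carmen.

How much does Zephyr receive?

Zephyr receives €32,500.

Henrik takes three-eighths of €208,000 = €78,000. The remaining €130,000 passes to the descendants.
The descendants' portion (€130,000) is divided at the children's generation into 2 shares of €65,000. Vance takes €65,000. The remaining share for the deceased Lorcan (€65,000) is carried to the next generation.
That pool (€65,000) is divided at the grandchildren's generation equally among Zephyr and Alma: €32,500 each.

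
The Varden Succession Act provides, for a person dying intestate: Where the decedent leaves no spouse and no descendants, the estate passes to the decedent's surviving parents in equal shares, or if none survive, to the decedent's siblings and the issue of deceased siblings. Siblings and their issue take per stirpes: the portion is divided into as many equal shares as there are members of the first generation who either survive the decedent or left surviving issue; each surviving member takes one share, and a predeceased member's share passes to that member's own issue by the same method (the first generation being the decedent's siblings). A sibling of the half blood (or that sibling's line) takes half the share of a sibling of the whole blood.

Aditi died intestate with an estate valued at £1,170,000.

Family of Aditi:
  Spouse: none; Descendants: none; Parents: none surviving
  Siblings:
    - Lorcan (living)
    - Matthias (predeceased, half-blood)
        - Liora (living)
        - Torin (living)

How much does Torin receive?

Torin receives £195,000.

The entire £1,170,000 passes to the siblings and their issue.
Counting each half-blood sibling's line as half a unit, there are 3/2 units in £1,170,000, so one unit is £780,000. Whole-blood lines (Lorcan) take £780,000 each; half-blood lines (Matthias) take £390,000 each.
Matthias's share (£390,000) is divided into 2 shares of £195,000: Liora and Torin each take £195,000.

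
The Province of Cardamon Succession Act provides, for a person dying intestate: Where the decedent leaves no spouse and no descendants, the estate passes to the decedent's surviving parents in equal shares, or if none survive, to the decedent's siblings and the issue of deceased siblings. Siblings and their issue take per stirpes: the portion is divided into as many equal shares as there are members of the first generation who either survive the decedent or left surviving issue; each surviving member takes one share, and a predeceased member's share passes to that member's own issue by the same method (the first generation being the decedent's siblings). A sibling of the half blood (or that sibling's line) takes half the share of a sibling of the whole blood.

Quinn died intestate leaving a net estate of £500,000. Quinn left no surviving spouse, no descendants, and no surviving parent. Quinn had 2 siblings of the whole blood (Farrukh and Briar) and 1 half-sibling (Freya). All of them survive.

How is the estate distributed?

The entire £500,000 passes to the siblings and their issue.
Counting each half-blood sibling's line as half a unit, there are 5/2 units in £500,000, so one unit is £200,000. Whole-blood lines (Farrukh and Briar) take £200,000 each; half-blood lines (Freya) take £100,000 each.

Farrukh: £200,000; Briar: £200,000; Freya: £100,000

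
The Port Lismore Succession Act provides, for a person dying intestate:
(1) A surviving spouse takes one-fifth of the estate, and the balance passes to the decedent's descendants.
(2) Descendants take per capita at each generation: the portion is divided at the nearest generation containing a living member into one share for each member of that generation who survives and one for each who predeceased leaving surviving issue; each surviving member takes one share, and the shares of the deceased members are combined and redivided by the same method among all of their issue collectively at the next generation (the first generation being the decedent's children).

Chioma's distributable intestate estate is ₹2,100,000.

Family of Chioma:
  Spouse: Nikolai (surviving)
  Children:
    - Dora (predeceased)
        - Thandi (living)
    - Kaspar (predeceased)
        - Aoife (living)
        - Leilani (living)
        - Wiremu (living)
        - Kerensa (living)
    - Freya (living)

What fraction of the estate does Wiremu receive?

Nikolai takes one-fifth of ₹2,100,000 = ₹420,000. The remaining ₹1,680,000 passes to the descendants.
The descendants' portion (₹1,680,000) is divided at the children's generation into 3 shares of ₹560,000. Freya takes ₹560,000. The 2 shares of the deceased (Dora and Kaspar) are combined into a pool of ₹1,120,000.
That pool (₹1,120,000) is divided at the grandchildren's generation equally among Thandi, Aoife, Leilani, Wiremu, and Kerensa: ₹224,000 each.

Wiremu receives 8/75 of the estate.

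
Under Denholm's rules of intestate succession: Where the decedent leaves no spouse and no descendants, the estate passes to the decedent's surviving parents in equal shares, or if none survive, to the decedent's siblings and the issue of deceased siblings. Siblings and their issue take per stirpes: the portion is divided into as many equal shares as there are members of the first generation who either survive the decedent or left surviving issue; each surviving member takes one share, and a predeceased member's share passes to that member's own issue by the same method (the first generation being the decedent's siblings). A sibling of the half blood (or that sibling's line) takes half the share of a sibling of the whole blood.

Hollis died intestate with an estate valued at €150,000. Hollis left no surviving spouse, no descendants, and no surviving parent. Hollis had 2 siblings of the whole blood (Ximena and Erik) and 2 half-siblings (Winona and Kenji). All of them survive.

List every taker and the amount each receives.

The entire €150,000 passes to the siblings and their issue.
Counting each half-blood sibling's line as half a unit, there are 3 units in €150,000, so one unit is €50,000. Whole-blood lines (Ximena and Erik) take €50,000 each; half-blood lines (Winona and Kenji) take €25,000 each.

Winona: €25,000; Ximena: €50,000; Erik: €50,000; Kenji: €25,000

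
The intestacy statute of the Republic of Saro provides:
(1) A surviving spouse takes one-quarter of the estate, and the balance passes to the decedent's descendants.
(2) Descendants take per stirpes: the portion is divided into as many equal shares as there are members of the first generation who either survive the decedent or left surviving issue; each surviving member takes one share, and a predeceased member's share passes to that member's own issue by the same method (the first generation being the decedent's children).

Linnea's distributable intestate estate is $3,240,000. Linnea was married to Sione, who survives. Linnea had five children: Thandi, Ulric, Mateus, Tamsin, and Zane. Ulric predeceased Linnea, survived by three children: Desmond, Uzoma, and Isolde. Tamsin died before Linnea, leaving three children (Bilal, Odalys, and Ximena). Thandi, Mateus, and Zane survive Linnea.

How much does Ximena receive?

Ximena receives $162,000.

Sione takes one-quarter of $3,240,000 = $810,000. The remaining $2,430,000 passes to the descendants.
The descendants' portion ($2,430,000) is divided into 5 shares of $486,000: Thandi, Mateus, and Zane each take $486,000; Ulric's $486,000 share passes to Ulric's issue; Tamsin's $486,000 share passes to Tamsin's issue.
Ulric's share ($486,000) is divided into 3 shares of $162,000: Desmond, Uzoma, and Isolde each take $162,000.
Tamsin's share ($486,000) is divided into 3 shares of $162,000: Bilal, Odalys, and Ximena each take $162,000.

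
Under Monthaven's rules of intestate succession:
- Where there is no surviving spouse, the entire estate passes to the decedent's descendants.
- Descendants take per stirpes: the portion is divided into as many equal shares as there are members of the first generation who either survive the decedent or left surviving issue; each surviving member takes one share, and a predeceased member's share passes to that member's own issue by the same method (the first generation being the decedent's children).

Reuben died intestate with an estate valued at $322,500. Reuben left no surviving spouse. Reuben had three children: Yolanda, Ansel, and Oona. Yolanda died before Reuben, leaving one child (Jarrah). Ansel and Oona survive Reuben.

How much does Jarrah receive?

The entire $322,500 passes to the descendants.
That amount ($322,500) is divided into 3 shares of $107,500: Ansel and Oona each take $107,500; Yolanda's $107,500 share passes to Yolanda's issue.
Yolanda's share ($107,500) passes entirely to Jarrah.

Jarrah receives $107,500.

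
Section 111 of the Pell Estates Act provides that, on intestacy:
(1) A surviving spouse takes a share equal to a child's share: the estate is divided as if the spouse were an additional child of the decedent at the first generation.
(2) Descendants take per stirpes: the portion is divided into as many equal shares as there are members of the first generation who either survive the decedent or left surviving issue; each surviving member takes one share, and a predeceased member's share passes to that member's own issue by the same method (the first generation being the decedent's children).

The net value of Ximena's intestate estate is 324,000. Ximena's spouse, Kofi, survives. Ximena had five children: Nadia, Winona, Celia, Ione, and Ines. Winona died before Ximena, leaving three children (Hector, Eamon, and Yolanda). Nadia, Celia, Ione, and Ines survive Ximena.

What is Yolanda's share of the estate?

The spouse counts as an additional share at the children's level, so there are 6 primary shares of 54,000. Kofi takes one such share (54,000).
The children's combined portion (270,000) is divided into 5 shares of 54,000: Nadia, Celia, Ione, and Ines each take 54,000; Winona's 54,000 share passes to Winona's issue.
Winona's share (54,000) is divided into 3 shares of 18,000: Hector, Eamon, and Yolanda each take 18,000.

Yolanda receives 18,000.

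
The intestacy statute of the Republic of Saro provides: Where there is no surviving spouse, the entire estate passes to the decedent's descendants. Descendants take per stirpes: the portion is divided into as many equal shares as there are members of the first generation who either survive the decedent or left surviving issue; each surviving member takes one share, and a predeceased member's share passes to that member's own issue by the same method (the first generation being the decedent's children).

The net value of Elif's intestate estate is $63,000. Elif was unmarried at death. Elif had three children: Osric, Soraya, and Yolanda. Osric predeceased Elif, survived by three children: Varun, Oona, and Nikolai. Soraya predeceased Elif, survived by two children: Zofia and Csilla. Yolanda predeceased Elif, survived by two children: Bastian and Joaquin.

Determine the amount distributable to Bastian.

The entire $63,000 passes to the descendants.
That amount ($63,000) is divided into 3 shares of $21,000: Osric's $21,000 share passes to Osric's issue; Soraya's $21,000 share passes to Soraya's issue; Yolanda's $21,000 share passes to Yolanda's issue.
Osric's share ($21,000) is divided into 3 shares of $7,000: Varun, Oona, and Nikolai each take $7,000.
Soraya's share ($21,000) is divided into 2 shares of $10,500: Zofia and Csilla each take $10,500.
Yolanda's share ($21,000) is divided into 2 shares of $10,500: Bastian and Joaquin each take $10,500.

Bastian receives $10,500.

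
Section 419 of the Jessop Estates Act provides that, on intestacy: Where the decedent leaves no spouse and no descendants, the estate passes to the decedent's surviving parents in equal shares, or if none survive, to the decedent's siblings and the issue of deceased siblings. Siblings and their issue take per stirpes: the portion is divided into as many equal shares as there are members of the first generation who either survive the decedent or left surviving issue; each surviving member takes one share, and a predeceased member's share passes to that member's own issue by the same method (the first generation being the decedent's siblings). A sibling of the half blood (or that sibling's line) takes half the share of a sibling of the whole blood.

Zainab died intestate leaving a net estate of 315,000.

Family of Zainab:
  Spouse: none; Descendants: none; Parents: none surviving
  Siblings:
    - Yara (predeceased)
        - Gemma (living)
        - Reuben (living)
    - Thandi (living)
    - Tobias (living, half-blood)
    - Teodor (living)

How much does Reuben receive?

Reuben receives 45,000.

The entire 315,000 passes to the siblings and their issue.
Counting each half-blood sibling's line as half a unit, there are 7/2 units in 315,000, so one unit is 90,000. Whole-blood lines (Yara, Thandi, and Teodor) take 90,000 each; half-blood lines (Tobias) take 45,000 each.
Yara's share (90,000) is divided into 2 shares of 45,000: Gemma and Reuben each take 45,000.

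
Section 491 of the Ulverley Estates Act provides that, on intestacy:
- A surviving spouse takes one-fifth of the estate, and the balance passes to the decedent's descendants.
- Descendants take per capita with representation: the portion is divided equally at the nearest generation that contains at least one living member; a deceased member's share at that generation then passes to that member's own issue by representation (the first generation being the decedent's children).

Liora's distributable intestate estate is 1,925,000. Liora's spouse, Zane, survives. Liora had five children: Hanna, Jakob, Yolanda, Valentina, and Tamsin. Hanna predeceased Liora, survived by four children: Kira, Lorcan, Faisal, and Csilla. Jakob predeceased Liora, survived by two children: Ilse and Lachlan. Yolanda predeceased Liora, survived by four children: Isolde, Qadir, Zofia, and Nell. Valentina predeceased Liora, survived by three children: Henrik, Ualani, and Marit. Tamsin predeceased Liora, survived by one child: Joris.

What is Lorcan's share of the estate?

Lorcan receives 110,000.

Zane takes one-fifth of 1,925,000 = 385,000. The remaining 1,540,000 passes to the descendants.
No child survives, so the initial division is made at the grandchildren's generation.
The descendants' portion (1,540,000) is divided into 14 shares of 110,000: Kira, Lorcan, Faisal, Csilla, Ilse, Lachlan, Isolde, Qadir, Zofia, Nell, Henrik, Ualani, Marit, and Joris each take 110,000.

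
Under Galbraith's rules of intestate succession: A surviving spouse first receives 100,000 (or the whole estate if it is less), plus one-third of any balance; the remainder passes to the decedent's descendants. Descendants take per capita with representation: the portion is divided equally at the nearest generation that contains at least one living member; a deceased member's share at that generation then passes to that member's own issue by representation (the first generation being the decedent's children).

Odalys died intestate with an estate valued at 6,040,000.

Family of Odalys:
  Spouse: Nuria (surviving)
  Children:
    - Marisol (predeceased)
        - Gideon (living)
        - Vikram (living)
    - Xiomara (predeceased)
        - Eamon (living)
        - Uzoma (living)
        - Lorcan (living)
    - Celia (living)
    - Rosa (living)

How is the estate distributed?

Nuria first takes 100,000, leaving a balance of 5,940,000. Nuria then takes one-third of the balance (1,980,000), for a total of 2,080,000. The remaining 3,960,000 passes to the descendants.
The descendants' portion (3,960,000) is divided into 4 shares of 990,000: Celia and Rosa each take 990,000; Marisol's 990,000 share passes to Marisol's issue; Xiomara's 990,000 share passes to Xiomara's issue.
Marisol's share (990,000) is divided into 2 shares of 495,000: Gideon and Vikram each take 495,000.
Xiomara's share (990,000) is divided into 3 shares of 330,000: Eamon, Uzoma, and Lorcan each take 330,000.

Nuria: 2,080,000; Gideon: 495,000; Vikram: 495,000; Eamon: 330,000; Uzoma: 330,000; Lorcan: 330,000; Celia: 990,000; Rosa: 990,000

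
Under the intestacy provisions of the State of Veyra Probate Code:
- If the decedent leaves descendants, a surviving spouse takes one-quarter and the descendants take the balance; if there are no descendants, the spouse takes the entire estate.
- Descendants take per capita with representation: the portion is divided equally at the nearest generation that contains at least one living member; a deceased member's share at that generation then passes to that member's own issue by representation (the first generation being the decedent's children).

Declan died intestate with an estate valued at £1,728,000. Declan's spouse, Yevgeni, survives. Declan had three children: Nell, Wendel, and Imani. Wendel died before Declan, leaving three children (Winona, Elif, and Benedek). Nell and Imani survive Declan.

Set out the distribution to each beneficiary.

Yevgeni takes one-quarter of £1,728,000 = £432,000. The remaining £1,296,000 passes to the descendants.
The descendants' portion (£1,296,000) is divided into 3 shares of £432,000: Nell and Imani each take £432,000; Wendel's £432,000 share passes to Wendel's issue.
Wendel's share (£432,000) is divided into 3 shares of £144,000: Winona, Elif, and Benedek each take £144,000.

Yevgeni: £432,000; Nell: £432,000; Winona: £144,000; Elif: £144,000; Benedek: £144,000; Imani: £432,000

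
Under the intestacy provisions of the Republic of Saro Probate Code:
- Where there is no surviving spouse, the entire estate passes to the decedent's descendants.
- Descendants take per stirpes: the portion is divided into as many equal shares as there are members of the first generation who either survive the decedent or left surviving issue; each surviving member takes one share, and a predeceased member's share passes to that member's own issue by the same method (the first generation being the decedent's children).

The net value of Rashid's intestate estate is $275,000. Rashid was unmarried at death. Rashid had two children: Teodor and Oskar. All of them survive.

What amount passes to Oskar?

The entire $275,000 passes to the descendants.
That amount ($275,000) is divided into 2 shares of $137,500: Teodor and Oskar each take $137,500.

Oskar receives $137,500.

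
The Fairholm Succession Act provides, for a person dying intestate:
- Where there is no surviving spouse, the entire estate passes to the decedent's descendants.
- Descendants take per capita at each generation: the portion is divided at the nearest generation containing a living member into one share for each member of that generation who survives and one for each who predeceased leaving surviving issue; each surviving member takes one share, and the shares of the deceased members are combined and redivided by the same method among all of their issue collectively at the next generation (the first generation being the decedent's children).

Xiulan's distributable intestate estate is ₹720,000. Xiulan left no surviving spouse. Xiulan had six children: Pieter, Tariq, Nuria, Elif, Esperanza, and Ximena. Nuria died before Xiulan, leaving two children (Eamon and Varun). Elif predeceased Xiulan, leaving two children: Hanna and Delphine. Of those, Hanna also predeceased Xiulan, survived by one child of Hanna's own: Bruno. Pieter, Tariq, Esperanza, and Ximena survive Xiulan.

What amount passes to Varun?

The entire ₹720,000 passes to the descendants.
That amount (₹720,000) is divided at the children's generation into 6 shares of ₹120,000. Pieter, Tariq, Esperanza, and Ximena each take ₹120,000. The 2 shares of the deceased (Nuria and Elif) are combined into a pool of ₹240,000.
That pool (₹240,000) is divided at the grandchildren's generation into 4 shares of ₹60,000. Eamon, Varun, and Delphine each take ₹60,000. The remaining share for the deceased Hanna (₹60,000) is carried to the next generation.
That pool (₹60,000) passes entirely to Bruno, the sole taker at the great-grandchildren's generation.

Varun receives ₹60,000.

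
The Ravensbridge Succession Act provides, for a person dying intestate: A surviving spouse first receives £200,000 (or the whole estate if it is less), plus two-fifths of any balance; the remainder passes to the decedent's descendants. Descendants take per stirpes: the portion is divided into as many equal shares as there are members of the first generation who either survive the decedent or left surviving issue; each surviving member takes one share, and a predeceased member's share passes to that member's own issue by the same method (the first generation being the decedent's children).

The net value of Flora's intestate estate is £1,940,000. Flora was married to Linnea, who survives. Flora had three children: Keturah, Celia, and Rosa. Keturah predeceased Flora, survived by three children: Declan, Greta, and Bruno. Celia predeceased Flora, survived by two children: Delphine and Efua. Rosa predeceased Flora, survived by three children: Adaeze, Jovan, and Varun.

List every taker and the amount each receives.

Linnea: £896,000; Declan: £116,000; Greta: £116,000; Bruno: £116,000; Delphine: £174,000; Efua: £174,000; Adaeze: £116,000; Jovan: £116,000; Varun: £116,000

Linnea first takes £200,000, leaving a balance of £1,740,000. Linnea then takes two-fifths of the balance (£696,000), for a total of £896,000. The remaining £1,044,000 passes to the descendants.
The descendants' portion (£1,044,000) is divided into 3 shares of £348,000: Keturah's £348,000 share passes to Keturah's issue; Celia's £348,000 share passes to Celia's issue; Rosa's £348,000 share passes to Rosa's issue.
Keturah's share (£348,000) is divided into 3 shares of £116,000: Declan, Greta, and Bruno each take £116,000.
Celia's share (£348,000) is divided into 2 shares of £174,000: Delphine and Efua each take £174,000.
Rosa's share (£348,000) is divided into 3 shares of £116,000: Adaeze, Jovan, and Varun each take £116,000.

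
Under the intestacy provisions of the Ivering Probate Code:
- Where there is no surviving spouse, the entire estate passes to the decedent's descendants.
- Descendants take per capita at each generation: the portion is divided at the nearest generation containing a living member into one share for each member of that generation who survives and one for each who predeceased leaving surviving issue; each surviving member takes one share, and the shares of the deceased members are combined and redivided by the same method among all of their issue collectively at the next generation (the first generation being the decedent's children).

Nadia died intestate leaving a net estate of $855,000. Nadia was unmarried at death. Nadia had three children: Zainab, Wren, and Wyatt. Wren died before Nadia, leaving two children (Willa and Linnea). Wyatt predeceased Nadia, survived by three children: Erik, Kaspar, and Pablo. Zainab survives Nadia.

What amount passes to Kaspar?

The entire $855,000 passes to the descendants.
That amount ($855,000) is divided at the children's generation into 3 shares of $285,000. Zainab takes $285,000. The 2 shares of the deceased (Wren and Wyatt) are combined into a pool of $570,000.
That pool ($570,000) is divided at the grandchildren's generation equally among Willa, Linnea, Erik, Kaspar, and Pablo: $114,000 each.

Kaspar receives $114,000.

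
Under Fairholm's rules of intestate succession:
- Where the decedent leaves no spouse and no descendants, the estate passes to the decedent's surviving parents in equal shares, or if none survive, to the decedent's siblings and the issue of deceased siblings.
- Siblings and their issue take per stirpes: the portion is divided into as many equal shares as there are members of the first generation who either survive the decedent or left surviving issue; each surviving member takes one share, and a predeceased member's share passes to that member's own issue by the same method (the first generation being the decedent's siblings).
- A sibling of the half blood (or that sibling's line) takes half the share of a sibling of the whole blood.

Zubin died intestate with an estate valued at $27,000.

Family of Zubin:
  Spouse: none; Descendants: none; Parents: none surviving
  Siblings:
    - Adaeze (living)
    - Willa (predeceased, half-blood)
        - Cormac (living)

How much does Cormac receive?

Cormac receives $9,000.

The entire $27,000 passes to the siblings and their issue.
Counting each half-blood sibling's line as half a unit, there are 3/2 units in $27,000, so one unit is $18,000. Whole-blood lines (Adaeze) take $18,000 each; half-blood lines (Willa) take $9,000 each.
Willa's share ($9,000) passes entirely to Cormac.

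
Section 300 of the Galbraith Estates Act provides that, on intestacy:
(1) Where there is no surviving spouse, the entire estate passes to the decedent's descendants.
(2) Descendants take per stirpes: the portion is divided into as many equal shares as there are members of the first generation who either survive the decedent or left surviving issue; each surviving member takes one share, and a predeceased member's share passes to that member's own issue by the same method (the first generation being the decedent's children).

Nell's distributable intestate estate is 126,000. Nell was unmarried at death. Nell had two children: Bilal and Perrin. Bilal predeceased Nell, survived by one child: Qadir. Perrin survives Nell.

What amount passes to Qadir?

Qadir receives 63,000.

The entire 126,000 passes to the descendants.
That amount (126,000) is divided into 2 shares of 63,000: Perrin takes 63,000; Bilal's 63,000 share passes to Bilal's issue.
Bilal's share (63,000) passes entirely to Qadir.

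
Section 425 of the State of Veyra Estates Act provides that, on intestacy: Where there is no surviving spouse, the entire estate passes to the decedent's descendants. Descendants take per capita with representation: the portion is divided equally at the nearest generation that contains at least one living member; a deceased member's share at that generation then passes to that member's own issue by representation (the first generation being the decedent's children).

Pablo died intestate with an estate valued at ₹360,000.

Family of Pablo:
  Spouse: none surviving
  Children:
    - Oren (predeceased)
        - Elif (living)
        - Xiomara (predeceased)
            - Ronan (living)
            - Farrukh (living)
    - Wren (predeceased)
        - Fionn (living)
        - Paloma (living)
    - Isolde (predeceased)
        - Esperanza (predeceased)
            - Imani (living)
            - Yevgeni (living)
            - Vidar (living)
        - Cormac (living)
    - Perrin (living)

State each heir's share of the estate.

Elif: ₹45,000; Ronan: ₹22,500; Farrukh: ₹22,500; Fionn: ₹45,000; Paloma: ₹45,000; Imani: ₹15,000; Yevgeni: ₹15,000; Vidar: ₹15,000; Cormac: ₹45,000; Perrin: ₹90,000

The entire ₹360,000 passes to the descendants.
That amount (₹360,000) is divided into 4 shares of ₹90,000: Perrin takes ₹90,000; Oren's ₹90,000 share passes to Oren's issue; Wren's ₹90,000 share passes to Wren's issue; Isolde's ₹90,000 share passes to Isolde's issue.
Oren's share (₹90,000) is divided into 2 shares of ₹45,000: Elif takes ₹45,000; Xiomara's ₹45,000 share passes to Xiomara's issue.
Xiomara's share (₹45,000) is divided into 2 shares of ₹22,500: Ronan and Farrukh each take ₹22,500.
Wren's share (₹90,000) is divided into 2 shares of ₹45,000: Fionn and Paloma each take ₹45,000.
Isolde's share (₹90,000) is divided into 2 shares of ₹45,000: Cormac takes ₹45,000; Esperanza's ₹45,000 share passes to Esperanza's issue.
Esperanza's share (₹45,000) is divided into 3 shares of ₹15,000: Imani, Yevgeni, and Vidar each take ₹15,000.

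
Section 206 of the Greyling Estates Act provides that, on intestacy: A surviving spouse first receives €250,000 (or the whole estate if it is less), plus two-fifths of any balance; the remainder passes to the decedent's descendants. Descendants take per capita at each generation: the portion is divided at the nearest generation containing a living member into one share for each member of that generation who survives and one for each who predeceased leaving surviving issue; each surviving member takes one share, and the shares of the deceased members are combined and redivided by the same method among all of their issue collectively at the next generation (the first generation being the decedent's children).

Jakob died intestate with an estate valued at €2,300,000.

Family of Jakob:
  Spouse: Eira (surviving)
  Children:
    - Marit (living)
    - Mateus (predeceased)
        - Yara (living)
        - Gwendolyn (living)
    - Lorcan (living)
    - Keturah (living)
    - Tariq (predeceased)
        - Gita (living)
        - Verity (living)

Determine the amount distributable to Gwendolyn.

Eira first takes €250,000, leaving a balance of €2,050,000. Eira then takes two-fifths of the balance (€820,000), for a total of €1,070,000. The remaining €1,230,000 passes to the descendants.
The descendants' portion (€1,230,000) is divided at the children's generation into 5 shares of €246,000. Marit, Lorcan, and Keturah each take €246,000. The 2 shares of the deceased (Mateus and Tariq) are combined into a pool of €492,000.
That pool (€492,000) is divided at the grandchildren's generation equally among Yara, Gwendolyn, Gita, and Verity: €123,000 each.

Gwendolyn receives €123,000.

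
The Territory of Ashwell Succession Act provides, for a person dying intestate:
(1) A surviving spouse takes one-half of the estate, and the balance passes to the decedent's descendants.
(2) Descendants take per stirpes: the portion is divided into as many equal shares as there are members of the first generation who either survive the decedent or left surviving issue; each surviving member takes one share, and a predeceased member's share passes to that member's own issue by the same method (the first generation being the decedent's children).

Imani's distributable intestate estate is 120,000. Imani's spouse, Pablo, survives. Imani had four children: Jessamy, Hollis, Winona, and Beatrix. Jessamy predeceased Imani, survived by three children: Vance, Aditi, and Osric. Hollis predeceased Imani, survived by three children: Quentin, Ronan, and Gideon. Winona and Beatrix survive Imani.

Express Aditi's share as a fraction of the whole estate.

Pablo takes one-half of 120,000 = 60,000. The remaining 60,000 passes to the descendants.
The descendants' portion (60,000) is divided into 4 shares of 15,000: Winona and Beatrix each take 15,000; Jessamy's 15,000 share passes to Jessamy's issue; Hollis's 15,000 share passes to Hollis's issue.
Jessamy's share (15,000) is divided into 3 shares of 5,000: Vance, Aditi, and Osric each take 5,000.
Hollis's share (15,000) is divided into 3 shares of 5,000: Quentin, Ronan, and Gideon each take 5,000.

Aditi receives 1/24 of the estate.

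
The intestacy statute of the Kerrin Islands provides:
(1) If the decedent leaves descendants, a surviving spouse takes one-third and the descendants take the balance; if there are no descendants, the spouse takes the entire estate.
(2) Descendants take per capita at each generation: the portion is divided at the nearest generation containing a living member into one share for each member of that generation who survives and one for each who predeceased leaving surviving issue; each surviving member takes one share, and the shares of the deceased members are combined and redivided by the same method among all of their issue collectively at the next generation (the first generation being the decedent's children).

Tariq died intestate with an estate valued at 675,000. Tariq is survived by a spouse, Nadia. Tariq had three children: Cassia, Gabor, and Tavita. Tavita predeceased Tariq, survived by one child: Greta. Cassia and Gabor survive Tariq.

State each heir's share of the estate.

Nadia: 225,000; Cassia: 150,000; Gabor: 150,000; Greta: 150,000

Nadia takes one-third of 675,000 = 225,000. The remaining 450,000 passes to the descendants.
The descendants' portion (450,000) is divided at the children's generation into 3 shares of 150,000. Cassia and Gabor each take 150,000. The remaining share for the deceased Tavita (150,000) is carried to the next generation.
That pool (150,000) passes entirely to Greta, the sole taker at the grandchildren's generation.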